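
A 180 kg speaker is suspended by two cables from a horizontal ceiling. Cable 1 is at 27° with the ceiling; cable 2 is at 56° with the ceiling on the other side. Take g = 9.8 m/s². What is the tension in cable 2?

Weight W = 180 × 9.8 = 1764 N acts straight down.
Horizontal: T_1 cos 27° = T_2 cos 56°  →  T_1 = 0.6276 T_2.
Vertical: T_1 sin 27° + T_2 sin 56° = 1764.
Substituting the horizontal relation into the vertical equation gives 1.114 T_2 = 1764, so T_2 = 1584 N.

T_2 ≈ 1580 N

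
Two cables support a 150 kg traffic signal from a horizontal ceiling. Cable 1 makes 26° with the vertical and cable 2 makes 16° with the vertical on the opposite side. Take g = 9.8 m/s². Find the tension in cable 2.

T_2 ≈ 963 N

Angles from the horizontal: cable 1 is 90° − 26° = 64°, cable 2 is 90° − 16° = 74°.
Weight W = 150 × 9.8 = 1470 N acts straight down.
Horizontal: T_1 cos 64° = T_2 cos 74°  →  T_1 = 0.6288 T_2.
Vertical: T_1 sin 64° + T_2 sin 74° = 1470.
Substituting the horizontal relation into the vertical equation gives 1.526 T_2 = 1470, so T_2 = 963 N.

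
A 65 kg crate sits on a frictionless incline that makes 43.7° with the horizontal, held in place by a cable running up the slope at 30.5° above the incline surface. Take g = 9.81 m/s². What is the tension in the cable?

Take axes along and perpendicular to the incline. Weight components: W sin 43.7° = 440.5 N down-slope, W cos 43.7° = 461 N into the surface.
Along incline: T cos 30.5° = W sin 43.7° → T = 511.3 N.
Perpendicular: N = W cos 43.7° − T sin 30.5° = 201.5 N.

T ≈ 511 N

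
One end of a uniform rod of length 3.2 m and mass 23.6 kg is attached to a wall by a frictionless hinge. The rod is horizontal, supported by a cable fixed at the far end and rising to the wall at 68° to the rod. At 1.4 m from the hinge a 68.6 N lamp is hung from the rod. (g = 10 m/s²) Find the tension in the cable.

T ≈ 160 N

Take torques about the hinge: T sin 68° · 3.2 = 23.6×10×1.6 + 68.6×1.4 = 473.64 N·m.
So T = 473.64 / (0.9272 × 3.2) = 159.64 N.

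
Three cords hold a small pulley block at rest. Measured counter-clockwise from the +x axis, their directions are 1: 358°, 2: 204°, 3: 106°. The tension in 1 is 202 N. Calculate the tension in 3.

Resolve: ΣF_x = 202 cos 358° + T_2 cos 204° + T_3 cos 106° = 0.
        ΣF_y = 202 sin 358° + T_2 sin 204° + T_3 sin 106° = 0.
The known terms sum to (201.9, -7.05) N, so -0.9135 T_2 − 0.2756 T_3 = -201.9 and -0.4067 T_2 + 0.9613 T_3 = 7.05.
Solving simultaneously: T_2 = 194 N, T_3 = 89.42 N.

T_3 ≈ 89.4 N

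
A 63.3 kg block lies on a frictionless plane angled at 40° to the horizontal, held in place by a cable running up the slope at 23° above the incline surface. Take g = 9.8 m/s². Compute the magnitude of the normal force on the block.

N ≈ 306 N

Take axes along and perpendicular to the incline. Weight components: W sin 40° = 398.7 N down-slope, W cos 40° = 475.2 N into the surface.
Along incline: T cos 23° = W sin 40° → T = 433.2 N.
Perpendicular: N = W cos 40° − T sin 23° = 306 N.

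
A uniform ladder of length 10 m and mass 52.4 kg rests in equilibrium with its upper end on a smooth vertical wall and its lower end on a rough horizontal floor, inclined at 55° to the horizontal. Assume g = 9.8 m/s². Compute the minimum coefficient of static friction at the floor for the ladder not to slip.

μ_min ≈ 0.350

ΣF_y = 0: N_floor = 52.4×9.8 = 513.52 N.
Torques about the foot: N_wall · 10 sin 55° = 52.4×9.8×5 cos 55° → N_wall = 179.79 N.
ΣF_x = 0: f_floor = N_wall = 179.79 N.
μ_min = f_floor / N_floor = 179.79 / 513.52 = 0.3501.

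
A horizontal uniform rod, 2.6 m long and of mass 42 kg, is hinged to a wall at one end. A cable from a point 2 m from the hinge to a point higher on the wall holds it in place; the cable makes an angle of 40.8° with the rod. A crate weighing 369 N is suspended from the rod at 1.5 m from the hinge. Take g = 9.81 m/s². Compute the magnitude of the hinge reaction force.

|H| ≈ 674 N

Take torques about the hinge: T sin 40.8° · 2 = 42×9.81×1.3 + 369×1.5 = 1089.1 N·m.
So T = 1089.1 / (0.6534 × 2) = 833.4 N.
ΣF_x = 0: H_x = T cos 40.8° = 630.88 N.
ΣF_y = 0: H_y = (42×9.81 + 369) − T sin 40.8° = 781.02 − 544.56 = 236.46 N.
|H| = √(H_x² + H_y²) = √((630.88)² + (236.46)²) = 673.74 N.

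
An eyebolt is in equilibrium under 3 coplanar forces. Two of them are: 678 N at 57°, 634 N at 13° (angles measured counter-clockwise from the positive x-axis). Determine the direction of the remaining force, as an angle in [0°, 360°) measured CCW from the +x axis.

θ ≈ 216°

Sum the known components: ΣF_x = 987 N, ΣF_y = 711.2 N.
For equilibrium the remaining force must supply (−ΣF_x, −ΣF_y) = (-987, -711.2) N.
Magnitude = √((-987)² + (-711.2)²) = 1217 N; direction = atan2(-711.2, -987) = 215.8°.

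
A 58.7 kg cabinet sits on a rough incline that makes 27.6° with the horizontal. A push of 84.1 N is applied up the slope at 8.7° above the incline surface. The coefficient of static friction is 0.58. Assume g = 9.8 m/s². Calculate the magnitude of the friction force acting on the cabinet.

Axes along / perpendicular to the incline. W sin 27.6° = 266.5 N down-slope; W cos 27.6° = 509.8 N into the surface.
Perpendicular: N = W cos 27.6° − P sin 8.7° = 509.8 − 12.72 = 497.1 N.
Along incline: P cos 8.7° + f = W sin 27.6° (friction acts up-slope) → f = 266.5 − 83.13 = 183.4 N.
|f| = 183.4 N ≤ μN = 288.3 N, so the cabinet is indeed static.

f ≈ 183 N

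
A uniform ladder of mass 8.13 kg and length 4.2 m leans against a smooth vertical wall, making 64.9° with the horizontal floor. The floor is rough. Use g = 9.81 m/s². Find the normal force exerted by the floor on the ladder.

N_floor ≈ 79.8 N

ΣF_y = 0: N_floor = 8.13×9.81 = 79.755 N.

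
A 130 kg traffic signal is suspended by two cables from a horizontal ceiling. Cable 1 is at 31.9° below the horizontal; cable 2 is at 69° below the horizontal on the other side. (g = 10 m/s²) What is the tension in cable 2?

T_2 ≈ 1120 N

Weight W = 130 × 10 = 1300 N acts straight down.
Horizontal: T_1 cos 31.9° = T_2 cos 69°  →  T_1 = 0.4221 T_2.
Vertical: T_1 sin 31.9° + T_2 sin 69° = 1300.
Substituting the horizontal relation into the vertical equation gives 1.157 T_2 = 1300, so T_2 = 1124 N.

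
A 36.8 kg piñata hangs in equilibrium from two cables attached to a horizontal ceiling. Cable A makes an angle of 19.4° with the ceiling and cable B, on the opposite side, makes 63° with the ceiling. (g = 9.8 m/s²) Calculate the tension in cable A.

T_A ≈ 165 N

Weight W = 36.8 × 9.8 = 360.6 N acts straight down.
Horizontal: T_A cos 19.4° = T_B cos 63°  →  T_B = 2.078 T_A.
Vertical: T_A sin 19.4° + T_B sin 63° = 360.6.
Substituting the horizontal relation into the vertical equation gives 2.183 T_A = 360.6, so T_A = 165.2 N.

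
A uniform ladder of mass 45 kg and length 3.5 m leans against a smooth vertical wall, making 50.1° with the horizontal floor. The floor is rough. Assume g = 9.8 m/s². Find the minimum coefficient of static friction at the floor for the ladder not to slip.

μ_min ≈ 0.418

ΣF_y = 0: N_floor = 45×9.8 = 441 N.
Torques about the foot: N_wall · 3.5 sin 50.1° = 45×9.8×1.75 cos 50.1° → N_wall = 184.37 N.
ΣF_x = 0: f_floor = N_wall = 184.37 N.
μ_min = f_floor / N_floor = 184.37 / 441 = 0.4181.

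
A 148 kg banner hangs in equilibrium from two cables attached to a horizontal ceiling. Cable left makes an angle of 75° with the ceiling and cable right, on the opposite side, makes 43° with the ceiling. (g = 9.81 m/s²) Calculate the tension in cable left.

T_left ≈ 1200 N

Weight W = 148 × 9.81 = 1452 N acts straight down.
Horizontal: T_left cos 75° = T_right cos 43°  →  T_right = 0.3539 T_left.
Vertical: T_left sin 75° + T_right sin 43° = 1452.
Substituting the horizontal relation into the vertical equation gives 1.207 T_left = 1452, so T_left = 1203 N.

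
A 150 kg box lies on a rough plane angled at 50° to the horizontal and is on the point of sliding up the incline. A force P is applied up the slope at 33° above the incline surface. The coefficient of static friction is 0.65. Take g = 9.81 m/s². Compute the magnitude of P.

On the verge of sliding up the incline, friction equals μN and acts down the slope.
Perpendicular: N + P sin 33° = W cos 50° = 945.9 N.
Along incline: P cos 33° = W sin 50° + μN  with W sin 50° = 1127 N.
Solving the pair for P and N: P = 1461 N, N = 150.4 N (and f = μN = 97.73 N).

P ≈ 1460 N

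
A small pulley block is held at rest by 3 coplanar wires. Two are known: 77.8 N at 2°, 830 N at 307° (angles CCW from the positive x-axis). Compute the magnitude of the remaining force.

Sum the known components: ΣF_x = 577.3 N, ΣF_y = -660.2 N.
For equilibrium the remaining force must supply (−ΣF_x, −ΣF_y) = (-577.3, 660.2) N.
Magnitude = √((-577.3)² + (660.2)²) = 876.9 N; direction = atan2(660.2, -577.3) = 131.2°.

F ≈ 877 N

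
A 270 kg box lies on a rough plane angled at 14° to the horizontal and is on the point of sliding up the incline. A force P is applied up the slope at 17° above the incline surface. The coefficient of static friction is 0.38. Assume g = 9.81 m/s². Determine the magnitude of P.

On the verge of sliding up the incline, friction equals μN and acts down the slope.
Perpendicular: N + P sin 17° = W cos 14° = 2570 N.
Along incline: P cos 17° = W sin 14° + μN  with W sin 14° = 640.8 N.
Solving the pair for P and N: P = 1515 N, N = 2127 N (and f = μN = 808.3 N).

P ≈ 1520 N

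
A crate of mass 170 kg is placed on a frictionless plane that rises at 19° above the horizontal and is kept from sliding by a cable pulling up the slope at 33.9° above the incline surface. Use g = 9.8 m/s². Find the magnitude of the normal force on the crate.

N ≈ 1210 N

Take axes along and perpendicular to the incline. Weight components: W sin 19° = 542.4 N down-slope, W cos 19° = 1575 N into the surface.
Along incline: T cos 33.9° = W sin 19° → T = 653.5 N.
Perpendicular: N = W cos 19° − T sin 33.9° = 1211 N.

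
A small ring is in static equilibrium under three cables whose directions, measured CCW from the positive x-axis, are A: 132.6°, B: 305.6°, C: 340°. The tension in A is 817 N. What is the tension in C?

Resolve: ΣF_x = 817 cos 132.6° + T_B cos 305.6° + T_C cos 340° = 0.
        ΣF_y = 817 sin 132.6° + T_B sin 305.6° + T_C sin 340° = 0.
The known terms sum to (-553, 601.4) N, so 0.5821 T_B + 0.9397 T_C = 553 and -0.8131 T_B − 0.3420 T_C = -601.4.
Solving simultaneously: T_B = 665.5 N, T_C = 176.2 N.

T_C ≈ 176 N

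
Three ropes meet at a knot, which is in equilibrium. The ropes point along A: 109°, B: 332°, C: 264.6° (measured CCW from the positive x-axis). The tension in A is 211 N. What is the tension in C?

T_C ≈ 156 N

Resolve: ΣF_x = 211 cos 109° + T_B cos 332° + T_C cos 264.6° = 0.
        ΣF_y = 211 sin 109° + T_B sin 332° + T_C sin 264.6° = 0.
The known terms sum to (-68.69, 199.5) N, so 0.8829 T_B − 0.0941 T_C = 68.69 and -0.4695 T_B − 0.9956 T_C = -199.5.
Solving simultaneously: T_B = 94.42 N, T_C = 155.9 N.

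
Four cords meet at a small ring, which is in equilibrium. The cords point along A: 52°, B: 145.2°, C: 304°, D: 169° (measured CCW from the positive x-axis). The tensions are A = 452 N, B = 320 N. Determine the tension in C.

T_C ≈ 752 N

Resolve: ΣF_x = 452 cos 52° + 320 cos 145.2° + T_C cos 304° + T_D cos 169° = 0.
        ΣF_y = 452 sin 52° + 320 sin 145.2° + T_C sin 304° + T_D sin 169° = 0.
The known terms sum to (15.51, 538.8) N, so 0.5592 T_C − 0.9816 T_D = -15.51 and -0.8290 T_C + 0.1908 T_D = -538.8.
Solving simultaneously: T_C = 752.2 N, T_D = 444.3 N.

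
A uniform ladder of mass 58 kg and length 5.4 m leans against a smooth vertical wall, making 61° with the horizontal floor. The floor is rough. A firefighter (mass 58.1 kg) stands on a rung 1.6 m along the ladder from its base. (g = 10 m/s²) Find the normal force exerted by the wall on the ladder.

Torques about the foot: N_wall · 5.4 sin 61° = 58×10×2.7 cos 61° + 58.1×10×1.6 cos 61° → N_wall = 256.17 N.

N_wall ≈ 256 N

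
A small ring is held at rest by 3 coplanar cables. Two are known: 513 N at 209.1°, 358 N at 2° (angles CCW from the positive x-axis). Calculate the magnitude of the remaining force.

Sum the known components: ΣF_x = -90.46 N, ΣF_y = -237 N.
For equilibrium the remaining force must supply (−ΣF_x, −ΣF_y) = (90.46, 237) N.
Magnitude = √((90.46)² + (237)²) = 253.7 N; direction = atan2(237, 90.46) = 69.1°.

F ≈ 254 N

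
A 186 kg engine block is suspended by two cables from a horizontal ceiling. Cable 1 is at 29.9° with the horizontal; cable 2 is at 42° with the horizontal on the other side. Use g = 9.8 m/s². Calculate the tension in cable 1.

T_1 ≈ 1430 N

Weight W = 186 × 9.8 = 1823 N acts straight down.
Horizontal: T_1 cos 29.9° = T_2 cos 42°  →  T_2 = 1.167 T_1.
Vertical: T_1 sin 29.9° + T_2 sin 42° = 1823.
Substituting the horizontal relation into the vertical equation gives 1.279 T_1 = 1823, so T_1 = 1425 N.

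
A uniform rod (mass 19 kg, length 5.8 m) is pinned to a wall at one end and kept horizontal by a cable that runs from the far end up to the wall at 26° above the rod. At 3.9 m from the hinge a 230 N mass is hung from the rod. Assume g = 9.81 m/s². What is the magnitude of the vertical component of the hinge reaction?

Take torques about the hinge: T sin 26° · 5.8 = 19×9.81×2.9 + 230×3.9 = 1437.5 N·m.
So T = 1437.5 / (0.4384 × 5.8) = 565.39 N.
ΣF_y = 0: H_y = (19×9.81 + 230) − T sin 26° = 416.39 − 247.85 = 168.54 N.

|H_y| ≈ 169 N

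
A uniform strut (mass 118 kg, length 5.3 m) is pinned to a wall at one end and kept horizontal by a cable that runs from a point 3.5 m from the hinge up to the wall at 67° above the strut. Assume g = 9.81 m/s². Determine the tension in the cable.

T ≈ 952 N

Take torques about the hinge: T sin 67° · 3.5 = 118×9.81×2.65 = 3067.6 N·m.
So T = 3067.6 / (0.9205 × 3.5) = 952.14 N.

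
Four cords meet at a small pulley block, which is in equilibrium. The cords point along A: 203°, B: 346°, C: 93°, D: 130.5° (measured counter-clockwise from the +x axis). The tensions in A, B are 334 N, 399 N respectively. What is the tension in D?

T_D ≈ 111 N

Resolve: ΣF_x = 334 cos 203° + 399 cos 346° + T_C cos 93° + T_D cos 130.5° = 0.
        ΣF_y = 334 sin 203° + 399 sin 346° + T_C sin 93° + T_D sin 130.5° = 0.
The known terms sum to (79.7, -227) N, so -0.0523 T_C − 0.6494 T_D = -79.7 and 0.9986 T_C + 0.7604 T_D = 227.
Solving simultaneously: T_C = 142.7 N, T_D = 111.2 N.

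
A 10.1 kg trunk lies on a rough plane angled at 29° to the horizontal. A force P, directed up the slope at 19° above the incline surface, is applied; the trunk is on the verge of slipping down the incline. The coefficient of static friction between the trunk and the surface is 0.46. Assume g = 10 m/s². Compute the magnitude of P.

On the verge of sliding down the incline, friction equals μN and acts up the slope.
Perpendicular: N + P sin 19° = W cos 29° = 88.34 N.
Along incline: P cos 19° + μN = W sin 29° with W sin 29° = 48.97 N.
Solving the pair for P and N: P = 10.47 N, N = 84.93 N (and f = μN = 39.07 N).

P ≈ 10.5 N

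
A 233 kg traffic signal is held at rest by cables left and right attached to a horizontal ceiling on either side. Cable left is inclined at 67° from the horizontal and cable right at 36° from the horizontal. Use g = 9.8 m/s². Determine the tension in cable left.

Weight W = 233 × 9.8 = 2283 N acts straight down.
Horizontal: T_left cos 67° = T_right cos 36°  →  T_right = 0.483 T_left.
Vertical: T_left sin 67° + T_right sin 36° = 2283.
Substituting the horizontal relation into the vertical equation gives 1.204 T_left = 2283, so T_left = 1896 N.

T_left ≈ 1900 N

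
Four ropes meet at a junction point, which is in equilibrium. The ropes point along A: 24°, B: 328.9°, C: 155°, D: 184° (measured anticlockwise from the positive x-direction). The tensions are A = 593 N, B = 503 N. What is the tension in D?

T_D ≈ 813 N

Resolve: ΣF_x = 593 cos 24° + 503 cos 328.9° + T_C cos 155° + T_D cos 184° = 0.
        ΣF_y = 593 sin 24° + 503 sin 328.9° + T_C sin 155° + T_D sin 184° = 0.
The known terms sum to (972.4, -18.62) N, so -0.9063 T_C − 0.9976 T_D = -972.4 and 0.4226 T_C − 0.0698 T_D = 18.62.
Solving simultaneously: T_C = 178.2 N, T_D = 812.9 N.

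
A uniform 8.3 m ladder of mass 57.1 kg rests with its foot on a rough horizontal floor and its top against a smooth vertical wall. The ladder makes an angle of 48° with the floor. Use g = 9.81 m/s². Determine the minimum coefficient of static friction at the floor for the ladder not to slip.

ΣF_y = 0: N_floor = 57.1×9.81 = 560.15 N.
Torques about the foot: N_wall · 8.3 sin 48° = 57.1×9.81×4.15 cos 48° → N_wall = 252.18 N.
ΣF_x = 0: f_floor = N_wall = 252.18 N.
μ_min = f_floor / N_floor = 252.18 / 560.15 = 0.4502.

μ_min ≈ 0.450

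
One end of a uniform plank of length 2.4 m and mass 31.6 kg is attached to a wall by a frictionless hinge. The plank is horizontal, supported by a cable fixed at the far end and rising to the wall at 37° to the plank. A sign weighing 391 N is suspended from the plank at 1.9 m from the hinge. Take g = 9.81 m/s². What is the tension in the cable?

Take torques about the hinge: T sin 37° · 2.4 = 31.6×9.81×1.2 + 391×1.9 = 1114.9 N·m.
So T = 1114.9 / (0.6018 × 2.4) = 771.9 N.

T ≈ 772 N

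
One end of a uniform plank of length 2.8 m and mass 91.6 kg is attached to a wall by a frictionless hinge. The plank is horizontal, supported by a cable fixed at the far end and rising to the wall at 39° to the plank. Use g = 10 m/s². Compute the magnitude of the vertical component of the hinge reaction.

Take torques about the hinge: T sin 39° · 2.8 = 91.6×10×1.4 = 1282.4 N·m.
So T = 1282.4 / (0.6293 × 2.8) = 727.77 N.
ΣF_y = 0: H_y = (91.6×10) − T sin 39° = 916 − 458 = 458 N.

|H_y| ≈ 458 N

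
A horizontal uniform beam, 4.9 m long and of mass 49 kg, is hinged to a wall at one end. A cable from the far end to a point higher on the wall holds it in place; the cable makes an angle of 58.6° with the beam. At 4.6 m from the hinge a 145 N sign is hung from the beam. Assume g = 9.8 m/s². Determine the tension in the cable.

T ≈ 441 N

Take torques about the hinge: T sin 58.6° · 4.9 = 49×9.8×2.45 + 145×4.6 = 1843.5 N·m.
So T = 1843.5 / (0.8536 × 4.9) = 440.77 N.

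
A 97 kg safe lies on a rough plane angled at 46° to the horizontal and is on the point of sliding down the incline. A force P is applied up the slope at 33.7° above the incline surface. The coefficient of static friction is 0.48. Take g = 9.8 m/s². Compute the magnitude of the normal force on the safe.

N ≈ 300 N

On the verge of sliding down the incline, friction equals μN and acts up the slope.
Perpendicular: N + P sin 33.7° = W cos 46° = 660.3 N.
Along incline: P cos 33.7° + μN = W sin 46° with W sin 46° = 683.8 N.
Solving the pair for P and N: P = 648.6 N, N = 300.5 N (and f = μN = 144.2 N).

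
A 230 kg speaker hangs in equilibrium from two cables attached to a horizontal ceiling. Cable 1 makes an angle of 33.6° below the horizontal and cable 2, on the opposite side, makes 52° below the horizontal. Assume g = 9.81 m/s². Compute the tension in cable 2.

T_2 ≈ 1880 N

Weight W = 230 × 9.81 = 2256 N acts straight down.
Horizontal: T_1 cos 33.6° = T_2 cos 52°  →  T_1 = 0.7392 T_2.
Vertical: T_1 sin 33.6° + T_2 sin 52° = 2256.
Substituting the horizontal relation into the vertical equation gives 1.197 T_2 = 2256, so T_2 = 1885 N.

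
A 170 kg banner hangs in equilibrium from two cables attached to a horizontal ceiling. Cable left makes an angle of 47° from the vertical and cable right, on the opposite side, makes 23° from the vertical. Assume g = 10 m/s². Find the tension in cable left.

T_left ≈ 707 N

Angles from the horizontal: cable left is 90° − 47° = 43°, cable right is 90° − 23° = 67°.
Weight W = 170 × 10 = 1700 N acts straight down.
Horizontal: T_left cos 43° = T_right cos 67°  →  T_right = 1.872 T_left.
Vertical: T_left sin 43° + T_right sin 67° = 1700.
Substituting the horizontal relation into the vertical equation gives 2.405 T_left = 1700, so T_left = 706.9 N.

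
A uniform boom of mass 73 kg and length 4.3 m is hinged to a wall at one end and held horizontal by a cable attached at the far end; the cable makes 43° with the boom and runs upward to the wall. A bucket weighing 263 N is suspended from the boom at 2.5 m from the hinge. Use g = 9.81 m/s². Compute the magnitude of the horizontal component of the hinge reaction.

Take torques about the hinge: T sin 43° · 4.3 = 73×9.81×2.15 + 263×2.5 = 2197.2 N·m.
So T = 2197.2 / (0.6820 × 4.3) = 749.23 N.
ΣF_x = 0: H_x = T cos 43° = 547.95 N.

H_x ≈ 548 N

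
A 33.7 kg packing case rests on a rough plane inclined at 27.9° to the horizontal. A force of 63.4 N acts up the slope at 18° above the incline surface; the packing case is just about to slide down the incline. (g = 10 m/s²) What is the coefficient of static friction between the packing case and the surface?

μ ≈ 0.350

On the verge of sliding down the incline, friction is at its maximum μN and acts up the slope.
Perpendicular to incline: N = W cos 27.9° − P sin 18° = 297.8 − 19.59 = 278.2 N.
Along incline: P cos 18° + μN = W sin 27.9° → μ = (W sin 27.9° − P cos 18°) / N = 0.35.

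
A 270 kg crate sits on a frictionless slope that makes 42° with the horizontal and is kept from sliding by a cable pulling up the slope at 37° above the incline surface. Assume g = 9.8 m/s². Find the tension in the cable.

T ≈ 2220 N

Take axes along and perpendicular to the incline. Weight components: W sin 42° = 1771 N down-slope, W cos 42° = 1966 N into the surface.
Along incline: T cos 37° = W sin 42° → T = 2217 N.
Perpendicular: N = W cos 42° − T sin 37° = 632.2 N.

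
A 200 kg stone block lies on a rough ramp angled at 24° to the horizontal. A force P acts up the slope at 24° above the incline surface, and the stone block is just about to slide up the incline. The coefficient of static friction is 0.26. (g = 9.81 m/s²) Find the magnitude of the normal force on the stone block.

On the verge of sliding up the incline, friction equals μN and acts down the slope.
Perpendicular: N + P sin 24° = W cos 24° = 1792 N.
Along incline: P cos 24° = W sin 24° + μN  with W sin 24° = 798 N.
Solving the pair for P and N: P = 1240 N, N = 1288 N (and f = μN = 334.9 N).

N ≈ 1290 N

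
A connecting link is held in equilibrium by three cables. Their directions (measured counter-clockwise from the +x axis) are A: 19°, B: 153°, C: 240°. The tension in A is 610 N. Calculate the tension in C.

T_C ≈ 439 N

Resolve: ΣF_x = 610 cos 19° + T_B cos 153° + T_C cos 240° = 0.
        ΣF_y = 610 sin 19° + T_B sin 153° + T_C sin 240° = 0.
The known terms sum to (576.8, 198.6) N, so -0.8910 T_B − 0.5000 T_C = -576.8 and 0.4540 T_B − 0.8660 T_C = -198.6.
Solving simultaneously: T_B = 400.7 N, T_C = 439.4 N.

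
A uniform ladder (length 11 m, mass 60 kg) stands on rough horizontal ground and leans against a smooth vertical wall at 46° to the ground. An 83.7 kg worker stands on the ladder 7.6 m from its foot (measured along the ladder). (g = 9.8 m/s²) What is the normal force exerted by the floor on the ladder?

N_floor ≈ 1410 N

ΣF_y = 0: N_floor = 60×9.8 + 83.7×9.8 = 1408.3 N.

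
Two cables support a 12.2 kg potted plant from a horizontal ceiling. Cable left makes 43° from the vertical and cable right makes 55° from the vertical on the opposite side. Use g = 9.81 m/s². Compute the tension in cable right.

Angles from the horizontal: cable left is 90° − 43° = 47°, cable right is 90° − 55° = 35°.
Weight W = 12.2 × 9.81 = 119.7 N acts straight down.
Horizontal: T_left cos 47° = T_right cos 35°  →  T_left = 1.201 T_right.
Vertical: T_left sin 47° + T_right sin 35° = 119.7.
Substituting the horizontal relation into the vertical equation gives 1.452 T_right = 119.7, so T_right = 82.43 N.

T_right ≈ 82.4 N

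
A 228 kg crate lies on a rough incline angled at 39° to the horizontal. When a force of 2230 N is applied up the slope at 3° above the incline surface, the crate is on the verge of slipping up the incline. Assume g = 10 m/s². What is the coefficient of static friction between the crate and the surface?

On the verge of sliding up the incline, friction is at its maximum μN and acts down the slope.
Perpendicular to incline: N = W cos 39° − P sin 3° = 1772 − 116.7 = 1655 N.
Along incline: P cos 3° − μN = W sin 39° → μ = −(W sin 39° − P cos 3°) / N = 0.4786.

μ ≈ 0.479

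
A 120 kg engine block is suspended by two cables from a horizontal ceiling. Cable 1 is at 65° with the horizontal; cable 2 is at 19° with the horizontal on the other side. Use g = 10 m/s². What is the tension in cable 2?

Weight W = 120 × 10 = 1200 N acts straight down.
Horizontal: T_1 cos 65° = T_2 cos 19°  →  T_1 = 2.237 T_2.
Vertical: T_1 sin 65° + T_2 sin 19° = 1200.
Substituting the horizontal relation into the vertical equation gives 2.353 T_2 = 1200, so T_2 = 509.9 N.

T_2 ≈ 510 N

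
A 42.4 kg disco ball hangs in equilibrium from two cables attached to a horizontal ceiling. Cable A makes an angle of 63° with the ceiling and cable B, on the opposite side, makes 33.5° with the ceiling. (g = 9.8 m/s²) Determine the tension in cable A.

T_A ≈ 349 N

Weight W = 42.4 × 9.8 = 415.5 N acts straight down.
Horizontal: T_A cos 63° = T_B cos 33.5°  →  T_B = 0.5444 T_A.
Vertical: T_A sin 63° + T_B sin 33.5° = 415.5.
Substituting the horizontal relation into the vertical equation gives 1.191 T_A = 415.5, so T_A = 348.7 N.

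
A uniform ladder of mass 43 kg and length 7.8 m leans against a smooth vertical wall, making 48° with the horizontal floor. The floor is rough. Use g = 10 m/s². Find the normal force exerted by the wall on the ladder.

N_wall ≈ 194 N

Torques about the foot: N_wall · 7.8 sin 48° = 43×10×3.9 cos 48° → N_wall = 193.59 N.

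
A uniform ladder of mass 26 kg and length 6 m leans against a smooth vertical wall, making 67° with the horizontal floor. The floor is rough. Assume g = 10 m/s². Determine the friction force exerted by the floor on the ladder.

Torques about the foot: N_wall · 6 sin 67° = 26×10×3 cos 67° → N_wall = 55.182 N.
ΣF_x = 0: f_floor = N_wall = 55.182 N.

f ≈ 55.2 N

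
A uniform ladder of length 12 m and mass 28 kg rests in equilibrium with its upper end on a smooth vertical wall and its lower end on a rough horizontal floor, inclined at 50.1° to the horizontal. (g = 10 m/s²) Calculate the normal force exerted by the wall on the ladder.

N_wall ≈ 117 N

Torques about the foot: N_wall · 12 sin 50.1° = 28×10×6 cos 50.1° → N_wall = 117.06 N.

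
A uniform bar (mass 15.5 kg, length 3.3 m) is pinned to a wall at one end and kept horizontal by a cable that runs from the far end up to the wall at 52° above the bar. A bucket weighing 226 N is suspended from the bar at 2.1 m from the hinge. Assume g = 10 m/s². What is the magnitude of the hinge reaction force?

|H| ≈ 235 N

Take torques about the hinge: T sin 52° · 3.3 = 15.5×10×1.65 + 226×2.1 = 730.35 N·m.
So T = 730.35 / (0.7880 × 3.3) = 280.86 N.
ΣF_x = 0: H_x = T cos 52° = 172.91 N.
ΣF_y = 0: H_y = (15.5×10 + 226) − T sin 52° = 381 − 221.32 = 159.68 N.
|H| = √(H_x² + H_y²) = √((172.91)² + (159.68)²) = 235.37 N.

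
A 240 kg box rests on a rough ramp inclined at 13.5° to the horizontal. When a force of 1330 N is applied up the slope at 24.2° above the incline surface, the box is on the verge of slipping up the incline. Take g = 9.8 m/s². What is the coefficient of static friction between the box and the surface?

μ ≈ 0.381

On the verge of sliding up the incline, friction is at its maximum μN and acts down the slope.
Perpendicular to incline: N = W cos 13.5° − P sin 24.2° = 2287 − 545.2 = 1742 N.
Along incline: P cos 24.2° − μN = W sin 13.5° → μ = −(W sin 13.5° − P cos 24.2°) / N = 0.3812.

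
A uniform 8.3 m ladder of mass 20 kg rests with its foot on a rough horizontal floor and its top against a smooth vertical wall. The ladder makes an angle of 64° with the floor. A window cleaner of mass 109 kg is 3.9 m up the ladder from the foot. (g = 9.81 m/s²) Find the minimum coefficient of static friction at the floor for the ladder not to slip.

ΣF_y = 0: N_floor = 20×9.81 + 109×9.81 = 1265.5 N.
Torques about the foot: N_wall · 8.3 sin 64° = 20×9.81×4.15 cos 64° + 109×9.81×3.9 cos 64° → N_wall = 292.9 N.
ΣF_x = 0: f_floor = N_wall = 292.9 N.
μ_min = f_floor / N_floor = 292.9 / 1265.5 = 0.2315.

μ_min ≈ 0.231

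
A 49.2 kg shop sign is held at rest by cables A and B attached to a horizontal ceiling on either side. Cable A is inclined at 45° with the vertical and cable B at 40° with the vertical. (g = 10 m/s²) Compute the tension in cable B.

Angles from the horizontal: cable A is 90° − 45° = 45°, cable B is 90° − 40° = 50°.
Weight W = 49.2 × 10 = 492 N acts straight down.
Horizontal: T_A cos 45° = T_B cos 50°  →  T_A = 0.909 T_B.
Vertical: T_A sin 45° + T_B sin 50° = 492.
Substituting the horizontal relation into the vertical equation gives 1.409 T_B = 492, so T_B = 349.2 N.

T_B ≈ 349 N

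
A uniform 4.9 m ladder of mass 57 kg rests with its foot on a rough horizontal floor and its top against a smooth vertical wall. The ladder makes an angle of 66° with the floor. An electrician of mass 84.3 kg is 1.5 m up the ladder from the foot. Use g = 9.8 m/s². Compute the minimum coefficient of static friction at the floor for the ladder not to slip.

μ_min ≈ 0.171

ΣF_y = 0: N_floor = 57×9.8 + 84.3×9.8 = 1384.7 N.
Torques about the foot: N_wall · 4.9 sin 66° = 57×9.8×2.45 cos 66° + 84.3×9.8×1.5 cos 66° → N_wall = 236.95 N.
ΣF_x = 0: f_floor = N_wall = 236.95 N.
μ_min = f_floor / N_floor = 236.95 / 1384.7 = 0.1711.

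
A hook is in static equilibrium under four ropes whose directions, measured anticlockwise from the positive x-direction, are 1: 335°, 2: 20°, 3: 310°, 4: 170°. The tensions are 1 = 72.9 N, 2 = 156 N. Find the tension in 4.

Resolve: ΣF_x = 72.9 cos 335° + 156 cos 20° + T_3 cos 310° + T_4 cos 170° = 0.
        ΣF_y = 72.9 sin 335° + 156 sin 20° + T_3 sin 310° + T_4 sin 170° = 0.
The known terms sum to (212.7, 22.55) N, so 0.6428 T_3 − 0.9848 T_4 = -212.7 and -0.7660 T_3 + 0.1736 T_4 = -22.55.
Solving simultaneously: T_3 = 91.99 N, T_4 = 276 N.

T_4 ≈ 276 N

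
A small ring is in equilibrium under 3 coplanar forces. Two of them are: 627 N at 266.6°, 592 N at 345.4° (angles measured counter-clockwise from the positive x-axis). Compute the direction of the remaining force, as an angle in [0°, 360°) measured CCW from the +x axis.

Sum the known components: ΣF_x = 535.7 N, ΣF_y = -775.1 N.
For equilibrium the remaining force must supply (−ΣF_x, −ΣF_y) = (-535.7, 775.1) N.
Magnitude = √((-535.7)² + (775.1)²) = 942.2 N; direction = atan2(775.1, -535.7) = 124.6°.

θ ≈ 125°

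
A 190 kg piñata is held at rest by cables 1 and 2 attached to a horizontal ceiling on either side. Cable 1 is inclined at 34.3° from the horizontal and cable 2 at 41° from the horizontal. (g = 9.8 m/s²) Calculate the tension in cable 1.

T_1 ≈ 1450 N

Weight W = 190 × 9.8 = 1862 N acts straight down.
Horizontal: T_1 cos 34.3° = T_2 cos 41°  →  T_2 = 1.095 T_1.
Vertical: T_1 sin 34.3° + T_2 sin 41° = 1862.
Substituting the horizontal relation into the vertical equation gives 1.282 T_1 = 1862, so T_1 = 1453 N.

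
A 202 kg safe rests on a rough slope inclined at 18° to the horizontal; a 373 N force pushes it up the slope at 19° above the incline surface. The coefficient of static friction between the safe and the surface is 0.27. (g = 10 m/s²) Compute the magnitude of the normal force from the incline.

Axes along / perpendicular to the incline. W sin 18° = 624.2 N down-slope; W cos 18° = 1921 N into the surface.
Perpendicular: N = W cos 18° − P sin 19° = 1921 − 121.4 = 1800 N.
Along incline: P cos 19° + f = W sin 18° (friction acts up-slope) → f = 624.2 − 352.7 = 271.5 N.
|f| = 271.5 N ≤ μN = 485.9 N, so the safe is indeed static.

N ≈ 1800 N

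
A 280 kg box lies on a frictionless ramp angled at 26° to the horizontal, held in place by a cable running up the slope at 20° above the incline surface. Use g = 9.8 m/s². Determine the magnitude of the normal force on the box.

Take axes along and perpendicular to the incline. Weight components: W sin 26° = 1203 N down-slope, W cos 26° = 2466 N into the surface.
Along incline: T cos 20° = W sin 26° → T = 1280 N.
Perpendicular: N = W cos 26° − T sin 20° = 2028 N.

N ≈ 2030 N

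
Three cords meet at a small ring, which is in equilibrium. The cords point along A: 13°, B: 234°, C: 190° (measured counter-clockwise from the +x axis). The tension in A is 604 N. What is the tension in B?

T_B ≈ 45.5 N

Resolve: ΣF_x = 604 cos 13° + T_B cos 234° + T_C cos 190° = 0.
        ΣF_y = 604 sin 13° + T_B sin 234° + T_C sin 190° = 0.
The known terms sum to (588.5, 135.9) N, so -0.5878 T_B − 0.9848 T_C = -588.5 and -0.8090 T_B − 0.1736 T_C = -135.9.
Solving simultaneously: T_B = 45.51 N, T_C = 570.4 N.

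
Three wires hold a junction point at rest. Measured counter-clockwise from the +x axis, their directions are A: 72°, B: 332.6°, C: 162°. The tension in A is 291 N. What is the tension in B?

Resolve: ΣF_x = 291 cos 72° + T_B cos 332.6° + T_C cos 162° = 0.
        ΣF_y = 291 sin 72° + T_B sin 332.6° + T_C sin 162° = 0.
The known terms sum to (89.92, 276.8) N, so 0.8878 T_B − 0.9511 T_C = -89.92 and -0.4602 T_B + 0.3090 T_C = -276.8.
Solving simultaneously: T_B = 1782 N, T_C = 1758 N.

T_B ≈ 1780 N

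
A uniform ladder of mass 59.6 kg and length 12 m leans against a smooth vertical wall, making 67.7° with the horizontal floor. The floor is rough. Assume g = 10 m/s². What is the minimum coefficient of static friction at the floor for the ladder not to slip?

μ_min ≈ 0.205

ΣF_y = 0: N_floor = 59.6×10 = 596 N.
Torques about the foot: N_wall · 12 sin 67.7° = 59.6×10×6 cos 67.7° → N_wall = 122.22 N.
ΣF_x = 0: f_floor = N_wall = 122.22 N.
μ_min = f_floor / N_floor = 122.22 / 596 = 0.2051.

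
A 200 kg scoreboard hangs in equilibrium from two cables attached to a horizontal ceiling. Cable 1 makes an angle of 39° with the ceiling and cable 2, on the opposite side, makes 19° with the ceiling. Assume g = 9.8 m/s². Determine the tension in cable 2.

T_2 ≈ 1800 N

Weight W = 200 × 9.8 = 1960 N acts straight down.
Horizontal: T_1 cos 39° = T_2 cos 19°  →  T_1 = 1.217 T_2.
Vertical: T_1 sin 39° + T_2 sin 19° = 1960.
Substituting the horizontal relation into the vertical equation gives 1.091 T_2 = 1960, so T_2 = 1796 N.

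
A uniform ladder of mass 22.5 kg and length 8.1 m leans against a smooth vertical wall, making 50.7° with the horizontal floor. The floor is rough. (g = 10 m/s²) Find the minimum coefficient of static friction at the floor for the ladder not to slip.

μ_min ≈ 0.409

ΣF_y = 0: N_floor = 22.5×10 = 225 N.
Torques about the foot: N_wall · 8.1 sin 50.7° = 22.5×10×4.05 cos 50.7° → N_wall = 92.08 N.
ΣF_x = 0: f_floor = N_wall = 92.08 N.
μ_min = f_floor / N_floor = 92.08 / 225 = 0.4092.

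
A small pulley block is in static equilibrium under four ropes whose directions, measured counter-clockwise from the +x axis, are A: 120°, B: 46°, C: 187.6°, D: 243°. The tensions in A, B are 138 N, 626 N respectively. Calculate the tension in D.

T_D ≈ 627 N

Resolve: ΣF_x = 138 cos 120° + 626 cos 46° + T_C cos 187.6° + T_D cos 243° = 0.
        ΣF_y = 138 sin 120° + 626 sin 46° + T_C sin 187.6° + T_D sin 243° = 0.
The known terms sum to (365.9, 569.8) N, so -0.9912 T_C − 0.4540 T_D = -365.9 and -0.1323 T_C − 0.8910 T_D = -569.8.
Solving simultaneously: T_C = 81.75 N, T_D = 627.4 N.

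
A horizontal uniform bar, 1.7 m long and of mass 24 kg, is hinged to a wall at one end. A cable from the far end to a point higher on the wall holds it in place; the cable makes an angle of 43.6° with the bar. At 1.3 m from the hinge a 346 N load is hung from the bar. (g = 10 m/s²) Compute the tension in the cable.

Take torques about the hinge: T sin 43.6° · 1.7 = 24×10×0.85 + 346×1.3 = 653.8 N·m.
So T = 653.8 / (0.6896 × 1.7) = 557.68 N.

T ≈ 558 N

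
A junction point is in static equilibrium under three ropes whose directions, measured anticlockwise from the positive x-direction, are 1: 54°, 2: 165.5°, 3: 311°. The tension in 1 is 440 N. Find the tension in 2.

T_2 ≈ 757 N

Resolve: ΣF_x = 440 cos 54° + T_2 cos 165.5° + T_3 cos 311° = 0.
        ΣF_y = 440 sin 54° + T_2 sin 165.5° + T_3 sin 311° = 0.
The known terms sum to (258.6, 356) N, so -0.9681 T_2 + 0.6561 T_3 = -258.6 and 0.2504 T_2 − 0.7547 T_3 = -356.
Solving simultaneously: T_2 = 756.9 N, T_3 = 722.8 N.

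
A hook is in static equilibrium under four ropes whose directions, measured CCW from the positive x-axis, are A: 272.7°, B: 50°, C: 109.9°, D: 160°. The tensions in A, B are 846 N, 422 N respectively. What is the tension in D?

Resolve: ΣF_x = 846 cos 272.7° + 422 cos 50° + T_C cos 109.9° + T_D cos 160° = 0.
        ΣF_y = 846 sin 272.7° + 422 sin 50° + T_C sin 109.9° + T_D sin 160° = 0.
The known terms sum to (311.1, -521.8) N, so -0.3404 T_C − 0.9397 T_D = -311.1 and 0.9403 T_C + 0.3420 T_D = 521.8.
Solving simultaneously: T_C = 500.4 N, T_D = 149.8 N.

T_D ≈ 150 N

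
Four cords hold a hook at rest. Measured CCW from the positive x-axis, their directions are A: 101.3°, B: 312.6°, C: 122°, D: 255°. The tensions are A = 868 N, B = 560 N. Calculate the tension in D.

T_D ≈ 560 N

Resolve: ΣF_x = 868 cos 101.3° + 560 cos 312.6° + T_C cos 122° + T_D cos 255° = 0.
        ΣF_y = 868 sin 101.3° + 560 sin 312.6° + T_C sin 122° + T_D sin 255° = 0.
The known terms sum to (209, 439) N, so -0.5299 T_C − 0.2588 T_D = -209 and 0.8480 T_C − 0.9659 T_D = -439.
Solving simultaneously: T_C = 120.7 N, T_D = 560.4 N.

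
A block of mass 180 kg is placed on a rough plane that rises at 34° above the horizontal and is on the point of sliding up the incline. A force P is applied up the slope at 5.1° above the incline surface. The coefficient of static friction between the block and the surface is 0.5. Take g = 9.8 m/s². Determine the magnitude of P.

On the verge of sliding up the incline, friction equals μN and acts down the slope.
Perpendicular: N + P sin 5.1° = W cos 34° = 1462 N.
Along incline: P cos 5.1° = W sin 34° + μN  with W sin 34° = 986.4 N.
Solving the pair for P and N: P = 1651 N, N = 1316 N (and f = μN = 657.8 N).

P ≈ 1650 N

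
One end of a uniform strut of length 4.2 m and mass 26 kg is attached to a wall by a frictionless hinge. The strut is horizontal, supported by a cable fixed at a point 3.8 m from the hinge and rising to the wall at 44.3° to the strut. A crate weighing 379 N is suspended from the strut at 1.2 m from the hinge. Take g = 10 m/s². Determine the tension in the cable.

Take torques about the hinge: T sin 44.3° · 3.8 = 26×10×2.1 + 379×1.2 = 1000.8 N·m.
So T = 1000.8 / (0.6984 × 3.8) = 377.09 N.

T ≈ 377 N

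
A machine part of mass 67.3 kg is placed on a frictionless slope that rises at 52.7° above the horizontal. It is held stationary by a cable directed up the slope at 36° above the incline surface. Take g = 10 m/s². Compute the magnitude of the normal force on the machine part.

N ≈ 18.9 N

Take axes along and perpendicular to the incline. Weight components: W sin 52.7° = 535.4 N down-slope, W cos 52.7° = 407.8 N into the surface.
Along incline: T cos 36° = W sin 52.7° → T = 661.7 N.
Perpendicular: N = W cos 52.7° − T sin 36° = 18.87 N.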